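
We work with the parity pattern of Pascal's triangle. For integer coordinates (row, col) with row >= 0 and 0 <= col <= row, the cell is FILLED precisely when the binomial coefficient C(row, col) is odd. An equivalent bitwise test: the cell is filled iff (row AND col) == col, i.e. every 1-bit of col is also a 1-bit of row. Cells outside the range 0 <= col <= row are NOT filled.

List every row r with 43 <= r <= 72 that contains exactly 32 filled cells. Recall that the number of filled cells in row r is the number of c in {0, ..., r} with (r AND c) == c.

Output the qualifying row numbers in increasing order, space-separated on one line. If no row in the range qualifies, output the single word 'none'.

Row r has 2^popcount(r) filled cells, so we need popcount(r) = log2(32) = 5.
Scan r = 43..72 and keep those with exactly 5 one-bits:
r=43=101011 popcount=4 -> skip
r=44=101100 popcount=3 -> skip
r=45=101101 popcount=4 -> skip
r=46=101110 popcount=4 -> skip
r=47=101111 popcount=5 -> KEEP
r=48=110000 popcount=2 -> skip
r=49=110001 popcount=3 -> skip
r=50=110010 popcount=3 -> skip
r=51=110011 popcount=4 -> skip
r=52=110100 popcount=3 -> skip
r=53=110101 popcount=4 -> skip
r=54=110110 popcount=4 -> skip
r=55=110111 popcount=5 -> KEEP
r=56=111000 popcount=3 -> skip
r=57=111001 popcount=4 -> skip
r=58=111010 popcount=4 -> skip
r=59=111011 popcount=5 -> KEEP
r=60=111100 popcount=4 -> skip
r=61=111101 popcount=5 -> KEEP
r=62=111110 popcount=5 -> KEEP
r=63=111111 popcount=6 -> skip
r=64=1000000 popcount=1 -> skip
r=65=1000001 popcount=2 -> skip
r=66=1000010 popcount=2 -> skip
r=67=1000011 popcount=3 -> skip
r=68=1000100 popcount=2 -> skip
r=69=1000101 popcount=3 -> skip
r=70=1000110 popcount=3 -> skip
r=71=1000111 popcount=4 -> skip
r=72=1001000 popcount=2 -> skip
Kept rows: 47 55 59 61 62

Answer: 47 55 59 61 62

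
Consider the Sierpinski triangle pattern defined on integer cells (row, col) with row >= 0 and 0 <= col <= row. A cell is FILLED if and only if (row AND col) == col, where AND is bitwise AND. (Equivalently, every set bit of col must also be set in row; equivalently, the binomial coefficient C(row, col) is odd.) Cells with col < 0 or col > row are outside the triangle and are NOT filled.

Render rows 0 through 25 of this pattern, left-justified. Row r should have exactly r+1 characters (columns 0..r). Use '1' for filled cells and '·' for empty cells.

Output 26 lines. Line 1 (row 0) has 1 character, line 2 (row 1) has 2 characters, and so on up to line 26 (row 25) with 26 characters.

r0=0: 1
r1=1: 11
r2=10: 1·1
r3=11: 1111
r4=100: 1···1
r5=101: 11··11
r6=110: 1·1·1·1
r7=111: 11111111
r8=1000: 1·······1
r9=1001: 11······11
r10=1010: 1·1·····1·1
r11=1011: 1111····1111
r12=1100: 1···1···1···1
r13=1101: 11··11··11··11
r14=1110: 1·1·1·1·1·1·1·1
r15=1111: 1111111111111111
r16=10000: 1···············1
r17=10001: 11··············11
r18=10010: 1·1·············1·1
r19=10011: 1111············1111
r20=10100: 1···1···········1···1
r21=10101: 11··11··········11··11
r22=10110: 1·1·1·1·········1·1·1·1
r23=10111: 11111111········11111111
r24=11000: 1·······1·······1·······1
r25=11001: 11······11······11······11

Answer: 1
11
1·1
1111
1···1
11··11
1·1·1·1
11111111
1·······1
11······11
1·1·····1·1
1111····1111
1···1···1···1
11··11··11··11
1·1·1·1·1·1·1·1
1111111111111111
1···············1
11··············11
1·1·············1·1
1111············1111
1···1···········1···1
11··11··········11··11
1·1·1·1·········1·1·1·1
11111111········11111111
1·······1·······1·······1
11······11······11······11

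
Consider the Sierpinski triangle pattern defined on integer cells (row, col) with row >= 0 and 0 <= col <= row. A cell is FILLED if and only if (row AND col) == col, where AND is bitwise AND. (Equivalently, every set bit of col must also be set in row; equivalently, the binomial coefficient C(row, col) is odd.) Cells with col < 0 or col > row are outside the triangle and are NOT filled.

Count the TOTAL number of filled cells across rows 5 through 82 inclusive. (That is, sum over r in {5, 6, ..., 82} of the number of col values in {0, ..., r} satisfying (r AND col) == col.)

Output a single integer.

Answer: 900

Derivation:
r5=101 pc2: +4 =4
r6=110 pc2: +4 =8
r7=111 pc3: +8 =16
r8=1000 pc1: +2 =18
r9=1001 pc2: +4 =22
r10=1010 pc2: +4 =26
r11=1011 pc3: +8 =34
r12=1100 pc2: +4 =38
r13=1101 pc3: +8 =46
r14=1110 pc3: +8 =54
r15=1111 pc4: +16 =70
r16=10000 pc1: +2 =72
r17=10001 pc2: +4 =76
r18=10010 pc2: +4 =80
r19=10011 pc3: +8 =88
r20=10100 pc2: +4 =92
r21=10101 pc3: +8 =100
r22=10110 pc3: +8 =108
r23=10111 pc4: +16 =124
r24=11000 pc2: +4 =128
r25=11001 pc3: +8 =136
r26=11010 pc3: +8 =144
r27=11011 pc4: +16 =160
r28=11100 pc3: +8 =168
r29=11101 pc4: +16 =184
r30=11110 pc4: +16 =200
r31=11111 pc5: +32 =232
r32=100000 pc1: +2 =234
r33=100001 pc2: +4 =238
r34=100010 pc2: +4 =242
r35=100011 pc3: +8 =250
r36=100100 pc2: +4 =254
r37=100101 pc3: +8 =262
r38=100110 pc3: +8 =270
r39=100111 pc4: +16 =286
r40=101000 pc2: +4 =290
r41=101001 pc3: +8 =298
r42=101010 pc3: +8 =306
r43=101011 pc4: +16 =322
r44=101100 pc3: +8 =330
r45=101101 pc4: +16 =346
r46=101110 pc4: +16 =362
r47=101111 pc5: +32 =394
r48=110000 pc2: +4 =398
r49=110001 pc3: +8 =406
r50=110010 pc3: +8 =414
r51=110011 pc4: +16 =430
r52=110100 pc3: +8 =438
r53=110101 pc4: +16 =454
r54=110110 pc4: +16 =470
r55=110111 pc5: +32 =502
r56=111000 pc3: +8 =510
r57=111001 pc4: +16 =526
r58=111010 pc4: +16 =542
r59=111011 pc5: +32 =574
r60=111100 pc4: +16 =590
r61=111101 pc5: +32 =622
r62=111110 pc5: +32 =654
r63=111111 pc6: +64 =718
r64=1000000 pc1: +2 =720
r65=1000001 pc2: +4 =724
r66=1000010 pc2: +4 =728
r67=1000011 pc3: +8 =736
r68=1000100 pc2: +4 =740
r69=1000101 pc3: +8 =748
r70=1000110 pc3: +8 =756
r71=1000111 pc4: +16 =772
r72=1001000 pc2: +4 =776
r73=1001001 pc3: +8 =784
r74=1001010 pc3: +8 =792
r75=1001011 pc4: +16 =808
r76=1001100 pc3: +8 =816
r77=1001101 pc4: +16 =832
r78=1001110 pc4: +16 =848
r79=1001111 pc5: +32 =880
r80=1010000 pc2: +4 =884
r81=1010001 pc3: +8 =892
r82=1010010 pc3: +8 =900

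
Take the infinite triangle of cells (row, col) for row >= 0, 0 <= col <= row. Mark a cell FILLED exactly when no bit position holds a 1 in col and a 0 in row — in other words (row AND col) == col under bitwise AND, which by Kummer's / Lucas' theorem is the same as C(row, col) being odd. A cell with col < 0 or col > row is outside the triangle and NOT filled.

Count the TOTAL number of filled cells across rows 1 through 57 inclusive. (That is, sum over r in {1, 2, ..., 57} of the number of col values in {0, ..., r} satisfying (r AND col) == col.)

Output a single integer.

r1=1 pc1: +2 =2
r2=10 pc1: +2 =4
r3=11 pc2: +4 =8
r4=100 pc1: +2 =10
r5=101 pc2: +4 =14
r6=110 pc2: +4 =18
r7=111 pc3: +8 =26
r8=1000 pc1: +2 =28
r9=1001 pc2: +4 =32
r10=1010 pc2: +4 =36
r11=1011 pc3: +8 =44
r12=1100 pc2: +4 =48
r13=1101 pc3: +8 =56
r14=1110 pc3: +8 =64
r15=1111 pc4: +16 =80
r16=10000 pc1: +2 =82
r17=10001 pc2: +4 =86
r18=10010 pc2: +4 =90
r19=10011 pc3: +8 =98
r20=10100 pc2: +4 =102
r21=10101 pc3: +8 =110
r22=10110 pc3: +8 =118
r23=10111 pc4: +16 =134
r24=11000 pc2: +4 =138
r25=11001 pc3: +8 =146
r26=11010 pc3: +8 =154
r27=11011 pc4: +16 =170
r28=11100 pc3: +8 =178
r29=11101 pc4: +16 =194
r30=11110 pc4: +16 =210
r31=11111 pc5: +32 =242
r32=100000 pc1: +2 =244
r33=100001 pc2: +4 =248
r34=100010 pc2: +4 =252
r35=100011 pc3: +8 =260
r36=100100 pc2: +4 =264
r37=100101 pc3: +8 =272
r38=100110 pc3: +8 =280
r39=100111 pc4: +16 =296
r40=101000 pc2: +4 =300
r41=101001 pc3: +8 =308
r42=101010 pc3: +8 =316
r43=101011 pc4: +16 =332
r44=101100 pc3: +8 =340
r45=101101 pc4: +16 =356
r46=101110 pc4: +16 =372
r47=101111 pc5: +32 =404
r48=110000 pc2: +4 =408
r49=110001 pc3: +8 =416
r50=110010 pc3: +8 =424
r51=110011 pc4: +16 =440
r52=110100 pc3: +8 =448
r53=110101 pc4: +16 =464
r54=110110 pc4: +16 =480
r55=110111 pc5: +32 =512
r56=111000 pc3: +8 =520
r57=111001 pc4: +16 =536

Answer: 536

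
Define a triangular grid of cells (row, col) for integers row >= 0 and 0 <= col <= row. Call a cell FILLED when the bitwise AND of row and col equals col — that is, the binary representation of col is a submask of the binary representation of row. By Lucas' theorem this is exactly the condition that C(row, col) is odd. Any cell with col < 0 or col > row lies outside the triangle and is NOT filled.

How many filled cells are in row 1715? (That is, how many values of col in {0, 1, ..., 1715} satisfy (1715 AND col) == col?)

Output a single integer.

1715 in binary = 11010110011
popcount(1715) = number of 1-bits in 11010110011 = 7
A col c satisfies (1715 AND c) == c iff every set bit of c is also set in 1715; each of the 7 set bits of 1715 can independently be on or off in c.
count = 2^7 = 128

Answer: 128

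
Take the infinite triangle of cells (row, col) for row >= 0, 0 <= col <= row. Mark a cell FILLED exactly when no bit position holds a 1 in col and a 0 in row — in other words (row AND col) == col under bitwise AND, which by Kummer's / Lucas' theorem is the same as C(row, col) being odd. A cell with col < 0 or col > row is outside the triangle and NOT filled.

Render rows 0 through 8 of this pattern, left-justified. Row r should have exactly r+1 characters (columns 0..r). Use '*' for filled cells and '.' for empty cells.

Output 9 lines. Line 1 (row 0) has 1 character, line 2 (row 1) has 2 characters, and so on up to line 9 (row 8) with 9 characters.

Answer: *
**
*.*
****
*...*
**..**
*.*.*.*
********
*.......*

Derivation:
r0=0: *
r1=1: **
r2=10: *.*
r3=11: ****
r4=100: *...*
r5=101: **..**
r6=110: *.*.*.*
r7=111: ********
r8=1000: *.......*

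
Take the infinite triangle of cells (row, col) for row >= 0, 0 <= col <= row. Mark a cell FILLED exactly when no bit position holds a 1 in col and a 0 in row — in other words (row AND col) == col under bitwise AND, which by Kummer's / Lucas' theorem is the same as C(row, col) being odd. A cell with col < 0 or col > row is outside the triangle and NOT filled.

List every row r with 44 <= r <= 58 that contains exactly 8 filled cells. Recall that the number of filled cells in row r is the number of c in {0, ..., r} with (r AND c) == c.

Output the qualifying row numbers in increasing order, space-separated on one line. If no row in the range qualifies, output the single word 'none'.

Answer: 44 49 50 52 56

Derivation:
Row r has 2^popcount(r) filled cells, so we need popcount(r) = log2(8) = 3.
Scan r = 44..58 and keep those with exactly 3 one-bits:
r=44=101100 popcount=3 -> KEEP
r=45=101101 popcount=4 -> skip
r=46=101110 popcount=4 -> skip
r=47=101111 popcount=5 -> skip
r=48=110000 popcount=2 -> skip
r=49=110001 popcount=3 -> KEEP
r=50=110010 popcount=3 -> KEEP
r=51=110011 popcount=4 -> skip
r=52=110100 popcount=3 -> KEEP
r=53=110101 popcount=4 -> skip
r=54=110110 popcount=4 -> skip
r=55=110111 popcount=5 -> skip
r=56=111000 popcount=3 -> KEEP
r=57=111001 popcount=4 -> skip
r=58=111010 popcount=4 -> skip
Kept rows: 44 49 50 52 56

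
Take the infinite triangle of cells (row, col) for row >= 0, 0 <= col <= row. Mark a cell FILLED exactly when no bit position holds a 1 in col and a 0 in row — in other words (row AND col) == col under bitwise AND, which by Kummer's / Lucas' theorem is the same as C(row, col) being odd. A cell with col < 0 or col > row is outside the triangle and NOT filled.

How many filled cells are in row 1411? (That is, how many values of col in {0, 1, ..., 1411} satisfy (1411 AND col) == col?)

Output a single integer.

1411 in binary = 10110000011
popcount(1411) = number of 1-bits in 10110000011 = 5
A col c satisfies (1411 AND c) == c iff every set bit of c is also set in 1411; each of the 5 set bits of 1411 can independently be on or off in c.
count = 2^5 = 32

Answer: 32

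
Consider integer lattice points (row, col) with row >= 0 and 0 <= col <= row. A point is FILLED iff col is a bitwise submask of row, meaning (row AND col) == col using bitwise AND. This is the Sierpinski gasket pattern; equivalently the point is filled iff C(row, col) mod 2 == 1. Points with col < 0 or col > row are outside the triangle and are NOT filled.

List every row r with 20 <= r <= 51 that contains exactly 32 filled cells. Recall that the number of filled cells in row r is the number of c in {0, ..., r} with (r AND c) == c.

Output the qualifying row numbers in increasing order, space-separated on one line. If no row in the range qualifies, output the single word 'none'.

Answer: 31 47

Derivation:
Row r has 2^popcount(r) filled cells, so we need popcount(r) = log2(32) = 5.
Scan r = 20..51 and keep those with exactly 5 one-bits:
r=20=10100 popcount=2 -> skip
r=21=10101 popcount=3 -> skip
r=22=10110 popcount=3 -> skip
r=23=10111 popcount=4 -> skip
r=24=11000 popcount=2 -> skip
r=25=11001 popcount=3 -> skip
r=26=11010 popcount=3 -> skip
r=27=11011 popcount=4 -> skip
r=28=11100 popcount=3 -> skip
r=29=11101 popcount=4 -> skip
r=30=11110 popcount=4 -> skip
r=31=11111 popcount=5 -> KEEP
r=32=100000 popcount=1 -> skip
r=33=100001 popcount=2 -> skip
r=34=100010 popcount=2 -> skip
r=35=100011 popcount=3 -> skip
r=36=100100 popcount=2 -> skip
r=37=100101 popcount=3 -> skip
r=38=100110 popcount=3 -> skip
r=39=100111 popcount=4 -> skip
r=40=101000 popcount=2 -> skip
r=41=101001 popcount=3 -> skip
r=42=101010 popcount=3 -> skip
r=43=101011 popcount=4 -> skip
r=44=101100 popcount=3 -> skip
r=45=101101 popcount=4 -> skip
r=46=101110 popcount=4 -> skip
r=47=101111 popcount=5 -> KEEP
r=48=110000 popcount=2 -> skip
r=49=110001 popcount=3 -> skip
r=50=110010 popcount=3 -> skip
r=51=110011 popcount=4 -> skip
Kept rows: 31 47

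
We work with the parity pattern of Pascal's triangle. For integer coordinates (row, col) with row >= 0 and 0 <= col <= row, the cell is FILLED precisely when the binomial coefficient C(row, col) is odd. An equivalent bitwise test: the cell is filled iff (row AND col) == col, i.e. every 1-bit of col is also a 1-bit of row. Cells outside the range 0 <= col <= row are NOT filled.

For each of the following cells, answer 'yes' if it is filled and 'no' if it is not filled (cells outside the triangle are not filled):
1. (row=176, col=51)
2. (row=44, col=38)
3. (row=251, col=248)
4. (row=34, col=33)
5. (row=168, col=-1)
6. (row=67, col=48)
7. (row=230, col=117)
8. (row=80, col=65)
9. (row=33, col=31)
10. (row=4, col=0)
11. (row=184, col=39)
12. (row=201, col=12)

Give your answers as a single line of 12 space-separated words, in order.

Answer: no no yes no no no no no no yes no no

Derivation:
(176,51): row=0b10110000, col=0b110011, row AND col = 0b110000 = 48; 48 != 51 -> empty
(44,38): row=0b101100, col=0b100110, row AND col = 0b100100 = 36; 36 != 38 -> empty
(251,248): row=0b11111011, col=0b11111000, row AND col = 0b11111000 = 248; 248 == 248 -> filled
(34,33): row=0b100010, col=0b100001, row AND col = 0b100000 = 32; 32 != 33 -> empty
(168,-1): col outside [0, 168] -> not filled
(67,48): row=0b1000011, col=0b110000, row AND col = 0b0 = 0; 0 != 48 -> empty
(230,117): row=0b11100110, col=0b1110101, row AND col = 0b1100100 = 100; 100 != 117 -> empty
(80,65): row=0b1010000, col=0b1000001, row AND col = 0b1000000 = 64; 64 != 65 -> empty
(33,31): row=0b100001, col=0b11111, row AND col = 0b1 = 1; 1 != 31 -> empty
(4,0): row=0b100, col=0b0, row AND col = 0b0 = 0; 0 == 0 -> filled
(184,39): row=0b10111000, col=0b100111, row AND col = 0b100000 = 32; 32 != 39 -> empty
(201,12): row=0b11001001, col=0b1100, row AND col = 0b1000 = 8; 8 != 12 -> empty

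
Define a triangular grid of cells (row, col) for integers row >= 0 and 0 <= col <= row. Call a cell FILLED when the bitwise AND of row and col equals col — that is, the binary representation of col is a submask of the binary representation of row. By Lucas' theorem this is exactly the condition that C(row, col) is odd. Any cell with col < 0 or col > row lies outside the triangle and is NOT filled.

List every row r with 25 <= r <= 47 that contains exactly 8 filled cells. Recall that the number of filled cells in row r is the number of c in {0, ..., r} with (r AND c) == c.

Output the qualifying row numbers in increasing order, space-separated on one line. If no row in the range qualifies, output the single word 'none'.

Answer: 25 26 28 35 37 38 41 42 44

Derivation:
Row r has 2^popcount(r) filled cells, so we need popcount(r) = log2(8) = 3.
Scan r = 25..47 and keep those with exactly 3 one-bits:
r=25=11001 popcount=3 -> KEEP
r=26=11010 popcount=3 -> KEEP
r=27=11011 popcount=4 -> skip
r=28=11100 popcount=3 -> KEEP
r=29=11101 popcount=4 -> skip
r=30=11110 popcount=4 -> skip
r=31=11111 popcount=5 -> skip
r=32=100000 popcount=1 -> skip
r=33=100001 popcount=2 -> skip
r=34=100010 popcount=2 -> skip
r=35=100011 popcount=3 -> KEEP
r=36=100100 popcount=2 -> skip
r=37=100101 popcount=3 -> KEEP
r=38=100110 popcount=3 -> KEEP
r=39=100111 popcount=4 -> skip
r=40=101000 popcount=2 -> skip
r=41=101001 popcount=3 -> KEEP
r=42=101010 popcount=3 -> KEEP
r=43=101011 popcount=4 -> skip
r=44=101100 popcount=3 -> KEEP
r=45=101101 popcount=4 -> skip
r=46=101110 popcount=4 -> skip
r=47=101111 popcount=5 -> skip
Kept rows: 25 26 28 35 37 38 41 42 44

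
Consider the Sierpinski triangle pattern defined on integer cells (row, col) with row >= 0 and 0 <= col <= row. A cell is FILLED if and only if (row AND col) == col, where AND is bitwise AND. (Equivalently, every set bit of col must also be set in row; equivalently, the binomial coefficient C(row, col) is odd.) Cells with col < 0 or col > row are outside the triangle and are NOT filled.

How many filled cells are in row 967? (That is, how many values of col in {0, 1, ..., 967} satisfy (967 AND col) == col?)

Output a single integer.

967 in binary = 1111000111
popcount(967) = number of 1-bits in 1111000111 = 7
A col c satisfies (967 AND c) == c iff every set bit of c is also set in 967; each of the 7 set bits of 967 can independently be on or off in c.
count = 2^7 = 128

Answer: 128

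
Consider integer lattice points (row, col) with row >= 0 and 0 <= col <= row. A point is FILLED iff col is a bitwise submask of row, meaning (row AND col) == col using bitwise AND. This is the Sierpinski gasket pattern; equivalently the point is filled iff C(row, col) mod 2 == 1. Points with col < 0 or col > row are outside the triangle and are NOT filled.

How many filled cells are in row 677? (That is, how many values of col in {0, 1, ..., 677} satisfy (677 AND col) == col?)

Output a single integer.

Answer: 32

Derivation:
677 in binary = 1010100101
popcount(677) = number of 1-bits in 1010100101 = 5
A col c satisfies (677 AND c) == c iff every set bit of c is also set in 677; each of the 5 set bits of 677 can independently be on or off in c.
count = 2^5 = 32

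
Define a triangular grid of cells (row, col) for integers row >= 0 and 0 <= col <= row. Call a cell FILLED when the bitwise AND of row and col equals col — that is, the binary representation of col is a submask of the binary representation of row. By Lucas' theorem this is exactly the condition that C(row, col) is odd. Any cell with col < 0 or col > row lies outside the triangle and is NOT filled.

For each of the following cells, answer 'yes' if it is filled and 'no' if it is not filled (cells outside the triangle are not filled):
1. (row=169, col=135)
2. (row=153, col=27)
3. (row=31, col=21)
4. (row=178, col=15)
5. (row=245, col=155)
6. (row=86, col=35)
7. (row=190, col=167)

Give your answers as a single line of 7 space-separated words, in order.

Answer: no no yes no no no no

Derivation:
(169,135): row=0b10101001, col=0b10000111, row AND col = 0b10000001 = 129; 129 != 135 -> empty
(153,27): row=0b10011001, col=0b11011, row AND col = 0b11001 = 25; 25 != 27 -> empty
(31,21): row=0b11111, col=0b10101, row AND col = 0b10101 = 21; 21 == 21 -> filled
(178,15): row=0b10110010, col=0b1111, row AND col = 0b10 = 2; 2 != 15 -> empty
(245,155): row=0b11110101, col=0b10011011, row AND col = 0b10010001 = 145; 145 != 155 -> empty
(86,35): row=0b1010110, col=0b100011, row AND col = 0b10 = 2; 2 != 35 -> empty
(190,167): row=0b10111110, col=0b10100111, row AND col = 0b10100110 = 166; 166 != 167 -> empty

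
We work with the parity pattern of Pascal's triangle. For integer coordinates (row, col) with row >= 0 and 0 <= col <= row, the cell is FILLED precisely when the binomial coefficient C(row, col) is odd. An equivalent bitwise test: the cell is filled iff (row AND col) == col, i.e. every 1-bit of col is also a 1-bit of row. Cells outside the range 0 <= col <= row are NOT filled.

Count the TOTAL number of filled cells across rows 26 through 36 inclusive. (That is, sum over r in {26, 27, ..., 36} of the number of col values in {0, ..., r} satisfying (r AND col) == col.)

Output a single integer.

Answer: 118

Derivation:
r26=11010 pc3: +8 =8
r27=11011 pc4: +16 =24
r28=11100 pc3: +8 =32
r29=11101 pc4: +16 =48
r30=11110 pc4: +16 =64
r31=11111 pc5: +32 =96
r32=100000 pc1: +2 =98
r33=100001 pc2: +4 =102
r34=100010 pc2: +4 =106
r35=100011 pc3: +8 =114
r36=100100 pc2: +4 =118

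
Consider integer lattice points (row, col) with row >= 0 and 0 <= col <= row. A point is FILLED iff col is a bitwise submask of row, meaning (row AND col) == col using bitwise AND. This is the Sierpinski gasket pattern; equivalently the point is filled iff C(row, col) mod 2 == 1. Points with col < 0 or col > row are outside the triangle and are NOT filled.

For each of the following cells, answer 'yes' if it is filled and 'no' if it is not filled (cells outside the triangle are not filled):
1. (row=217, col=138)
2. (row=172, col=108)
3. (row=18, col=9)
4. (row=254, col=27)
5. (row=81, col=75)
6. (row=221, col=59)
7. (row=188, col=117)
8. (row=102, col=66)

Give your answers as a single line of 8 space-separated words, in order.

Answer: no no no no no no no yes

Derivation:
(217,138): row=0b11011001, col=0b10001010, row AND col = 0b10001000 = 136; 136 != 138 -> empty
(172,108): row=0b10101100, col=0b1101100, row AND col = 0b101100 = 44; 44 != 108 -> empty
(18,9): row=0b10010, col=0b1001, row AND col = 0b0 = 0; 0 != 9 -> empty
(254,27): row=0b11111110, col=0b11011, row AND col = 0b11010 = 26; 26 != 27 -> empty
(81,75): row=0b1010001, col=0b1001011, row AND col = 0b1000001 = 65; 65 != 75 -> empty
(221,59): row=0b11011101, col=0b111011, row AND col = 0b11001 = 25; 25 != 59 -> empty
(188,117): row=0b10111100, col=0b1110101, row AND col = 0b110100 = 52; 52 != 117 -> empty
(102,66): row=0b1100110, col=0b1000010, row AND col = 0b1000010 = 66; 66 == 66 -> filled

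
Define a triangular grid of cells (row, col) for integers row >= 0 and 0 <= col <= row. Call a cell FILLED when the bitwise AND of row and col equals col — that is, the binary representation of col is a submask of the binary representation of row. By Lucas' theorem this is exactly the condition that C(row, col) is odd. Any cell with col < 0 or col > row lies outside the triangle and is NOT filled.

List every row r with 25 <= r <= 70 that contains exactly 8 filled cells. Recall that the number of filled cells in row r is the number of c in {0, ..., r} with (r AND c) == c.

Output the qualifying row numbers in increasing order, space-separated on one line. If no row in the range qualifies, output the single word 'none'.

Row r has 2^popcount(r) filled cells, so we need popcount(r) = log2(8) = 3.
Scan r = 25..70 and keep those with exactly 3 one-bits:
r=25=11001 popcount=3 -> KEEP
r=26=11010 popcount=3 -> KEEP
r=27=11011 popcount=4 -> skip
r=28=11100 popcount=3 -> KEEP
r=29=11101 popcount=4 -> skip
r=30=11110 popcount=4 -> skip
r=31=11111 popcount=5 -> skip
r=32=100000 popcount=1 -> skip
r=33=100001 popcount=2 -> skip
r=34=100010 popcount=2 -> skip
r=35=100011 popcount=3 -> KEEP
r=36=100100 popcount=2 -> skip
r=37=100101 popcount=3 -> KEEP
r=38=100110 popcount=3 -> KEEP
r=39=100111 popcount=4 -> skip
r=40=101000 popcount=2 -> skip
r=41=101001 popcount=3 -> KEEP
r=42=101010 popcount=3 -> KEEP
r=43=101011 popcount=4 -> skip
r=44=101100 popcount=3 -> KEEP
r=45=101101 popcount=4 -> skip
r=46=101110 popcount=4 -> skip
r=47=101111 popcount=5 -> skip
r=48=110000 popcount=2 -> skip
r=49=110001 popcount=3 -> KEEP
r=50=110010 popcount=3 -> KEEP
r=51=110011 popcount=4 -> skip
r=52=110100 popcount=3 -> KEEP
r=53=110101 popcount=4 -> skip
r=54=110110 popcount=4 -> skip
r=55=110111 popcount=5 -> skip
r=56=111000 popcount=3 -> KEEP
r=57=111001 popcount=4 -> skip
r=58=111010 popcount=4 -> skip
r=59=111011 popcount=5 -> skip
r=60=111100 popcount=4 -> skip
r=61=111101 popcount=5 -> skip
r=62=111110 popcount=5 -> skip
r=63=111111 popcount=6 -> skip
r=64=1000000 popcount=1 -> skip
r=65=1000001 popcount=2 -> skip
r=66=1000010 popcount=2 -> skip
r=67=1000011 popcount=3 -> KEEP
r=68=1000100 popcount=2 -> skip
r=69=1000101 popcount=3 -> KEEP
r=70=1000110 popcount=3 -> KEEP
Kept rows: 25 26 28 35 37 38 41 42 44 49 50 52 56 67 69 70

Answer: 25 26 28 35 37 38 41 42 44 49 50 52 56 67 69 70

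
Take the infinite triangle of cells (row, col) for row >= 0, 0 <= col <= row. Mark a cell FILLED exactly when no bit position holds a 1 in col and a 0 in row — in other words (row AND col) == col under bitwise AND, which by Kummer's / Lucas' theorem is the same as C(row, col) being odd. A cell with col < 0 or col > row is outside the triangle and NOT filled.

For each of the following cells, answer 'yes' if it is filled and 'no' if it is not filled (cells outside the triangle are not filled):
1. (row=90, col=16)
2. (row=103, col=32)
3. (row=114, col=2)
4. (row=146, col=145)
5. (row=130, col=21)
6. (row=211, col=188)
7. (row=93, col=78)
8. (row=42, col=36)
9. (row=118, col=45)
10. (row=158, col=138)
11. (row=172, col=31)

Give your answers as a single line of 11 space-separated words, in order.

Answer: yes yes yes no no no no no no yes no

Derivation:
(90,16): row=0b1011010, col=0b10000, row AND col = 0b10000 = 16; 16 == 16 -> filled
(103,32): row=0b1100111, col=0b100000, row AND col = 0b100000 = 32; 32 == 32 -> filled
(114,2): row=0b1110010, col=0b10, row AND col = 0b10 = 2; 2 == 2 -> filled
(146,145): row=0b10010010, col=0b10010001, row AND col = 0b10010000 = 144; 144 != 145 -> empty
(130,21): row=0b10000010, col=0b10101, row AND col = 0b0 = 0; 0 != 21 -> empty
(211,188): row=0b11010011, col=0b10111100, row AND col = 0b10010000 = 144; 144 != 188 -> empty
(93,78): row=0b1011101, col=0b1001110, row AND col = 0b1001100 = 76; 76 != 78 -> empty
(42,36): row=0b101010, col=0b100100, row AND col = 0b100000 = 32; 32 != 36 -> empty
(118,45): row=0b1110110, col=0b101101, row AND col = 0b100100 = 36; 36 != 45 -> empty
(158,138): row=0b10011110, col=0b10001010, row AND col = 0b10001010 = 138; 138 == 138 -> filled
(172,31): row=0b10101100, col=0b11111, row AND col = 0b1100 = 12; 12 != 31 -> empty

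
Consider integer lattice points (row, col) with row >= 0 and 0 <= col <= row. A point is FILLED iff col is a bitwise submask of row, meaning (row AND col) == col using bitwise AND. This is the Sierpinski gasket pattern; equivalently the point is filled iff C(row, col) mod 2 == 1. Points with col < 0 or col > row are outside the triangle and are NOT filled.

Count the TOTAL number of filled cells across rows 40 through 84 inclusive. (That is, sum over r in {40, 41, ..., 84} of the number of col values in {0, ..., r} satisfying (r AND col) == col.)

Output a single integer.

r40=101000 pc2: +4 =4
r41=101001 pc3: +8 =12
r42=101010 pc3: +8 =20
r43=101011 pc4: +16 =36
r44=101100 pc3: +8 =44
r45=101101 pc4: +16 =60
r46=101110 pc4: +16 =76
r47=101111 pc5: +32 =108
r48=110000 pc2: +4 =112
r49=110001 pc3: +8 =120
r50=110010 pc3: +8 =128
r51=110011 pc4: +16 =144
r52=110100 pc3: +8 =152
r53=110101 pc4: +16 =168
r54=110110 pc4: +16 =184
r55=110111 pc5: +32 =216
r56=111000 pc3: +8 =224
r57=111001 pc4: +16 =240
r58=111010 pc4: +16 =256
r59=111011 pc5: +32 =288
r60=111100 pc4: +16 =304
r61=111101 pc5: +32 =336
r62=111110 pc5: +32 =368
r63=111111 pc6: +64 =432
r64=1000000 pc1: +2 =434
r65=1000001 pc2: +4 =438
r66=1000010 pc2: +4 =442
r67=1000011 pc3: +8 =450
r68=1000100 pc2: +4 =454
r69=1000101 pc3: +8 =462
r70=1000110 pc3: +8 =470
r71=1000111 pc4: +16 =486
r72=1001000 pc2: +4 =490
r73=1001001 pc3: +8 =498
r74=1001010 pc3: +8 =506
r75=1001011 pc4: +16 =522
r76=1001100 pc3: +8 =530
r77=1001101 pc4: +16 =546
r78=1001110 pc4: +16 =562
r79=1001111 pc5: +32 =594
r80=1010000 pc2: +4 =598
r81=1010001 pc3: +8 =606
r82=1010010 pc3: +8 =614
r83=1010011 pc4: +16 =630
r84=1010100 pc3: +8 =638

Answer: 638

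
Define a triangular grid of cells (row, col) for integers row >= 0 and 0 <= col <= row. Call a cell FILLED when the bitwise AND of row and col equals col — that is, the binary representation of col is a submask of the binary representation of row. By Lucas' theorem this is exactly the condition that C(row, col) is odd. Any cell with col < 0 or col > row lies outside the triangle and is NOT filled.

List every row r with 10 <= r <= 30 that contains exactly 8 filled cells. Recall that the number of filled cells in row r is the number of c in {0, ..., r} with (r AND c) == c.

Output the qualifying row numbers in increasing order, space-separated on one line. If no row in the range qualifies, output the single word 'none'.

Answer: 11 13 14 19 21 22 25 26 28

Derivation:
Row r has 2^popcount(r) filled cells, so we need popcount(r) = log2(8) = 3.
Scan r = 10..30 and keep those with exactly 3 one-bits:
r=10=1010 popcount=2 -> skip
r=11=1011 popcount=3 -> KEEP
r=12=1100 popcount=2 -> skip
r=13=1101 popcount=3 -> KEEP
r=14=1110 popcount=3 -> KEEP
r=15=1111 popcount=4 -> skip
r=16=10000 popcount=1 -> skip
r=17=10001 popcount=2 -> skip
r=18=10010 popcount=2 -> skip
r=19=10011 popcount=3 -> KEEP
r=20=10100 popcount=2 -> skip
r=21=10101 popcount=3 -> KEEP
r=22=10110 popcount=3 -> KEEP
r=23=10111 popcount=4 -> skip
r=24=11000 popcount=2 -> skip
r=25=11001 popcount=3 -> KEEP
r=26=11010 popcount=3 -> KEEP
r=27=11011 popcount=4 -> skip
r=28=11100 popcount=3 -> KEEP
r=29=11101 popcount=4 -> skip
r=30=11110 popcount=4 -> skip
Kept rows: 11 13 14 19 21 22 25 26 28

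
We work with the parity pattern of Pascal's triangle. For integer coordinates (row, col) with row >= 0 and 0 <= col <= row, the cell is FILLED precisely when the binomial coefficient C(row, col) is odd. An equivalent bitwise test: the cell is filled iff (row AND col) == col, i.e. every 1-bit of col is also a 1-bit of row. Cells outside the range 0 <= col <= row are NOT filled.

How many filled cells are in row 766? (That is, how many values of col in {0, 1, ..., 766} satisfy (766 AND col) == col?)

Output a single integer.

766 in binary = 1011111110
popcount(766) = number of 1-bits in 1011111110 = 8
A col c satisfies (766 AND c) == c iff every set bit of c is also set in 766; each of the 8 set bits of 766 can independently be on or off in c.
count = 2^8 = 256

Answer: 256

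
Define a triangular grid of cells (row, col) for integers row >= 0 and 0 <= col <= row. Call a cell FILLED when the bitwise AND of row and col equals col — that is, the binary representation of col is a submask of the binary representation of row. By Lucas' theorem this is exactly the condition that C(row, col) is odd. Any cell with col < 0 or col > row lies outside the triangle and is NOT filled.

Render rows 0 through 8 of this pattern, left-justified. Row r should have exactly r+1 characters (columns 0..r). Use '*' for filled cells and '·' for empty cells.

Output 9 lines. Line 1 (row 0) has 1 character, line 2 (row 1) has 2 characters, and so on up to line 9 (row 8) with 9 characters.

r0=0: *
r1=1: **
r2=10: *·*
r3=11: ****
r4=100: *···*
r5=101: **··**
r6=110: *·*·*·*
r7=111: ********
r8=1000: *·······*

Answer: *
**
*·*
****
*···*
**··**
*·*·*·*
********
*·······*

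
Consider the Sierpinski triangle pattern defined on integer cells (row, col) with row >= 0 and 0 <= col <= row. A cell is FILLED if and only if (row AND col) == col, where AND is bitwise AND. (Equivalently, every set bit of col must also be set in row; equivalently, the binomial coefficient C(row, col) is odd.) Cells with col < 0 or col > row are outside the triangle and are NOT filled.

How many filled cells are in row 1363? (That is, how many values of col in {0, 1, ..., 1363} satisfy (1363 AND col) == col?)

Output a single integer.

Answer: 64

Derivation:
1363 in binary = 10101010011
popcount(1363) = number of 1-bits in 10101010011 = 6
A col c satisfies (1363 AND c) == c iff every set bit of c is also set in 1363; each of the 6 set bits of 1363 can independently be on or off in c.
count = 2^6 = 64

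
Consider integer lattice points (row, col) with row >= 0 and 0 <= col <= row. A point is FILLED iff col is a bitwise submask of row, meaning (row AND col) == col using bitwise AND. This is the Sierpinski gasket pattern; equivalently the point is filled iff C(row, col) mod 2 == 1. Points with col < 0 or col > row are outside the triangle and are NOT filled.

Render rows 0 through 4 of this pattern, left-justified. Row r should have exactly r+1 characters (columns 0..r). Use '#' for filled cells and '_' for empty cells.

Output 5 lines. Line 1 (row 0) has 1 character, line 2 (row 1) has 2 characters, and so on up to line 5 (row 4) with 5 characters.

r0=0: #
r1=1: ##
r2=10: #_#
r3=11: ####
r4=100: #___#

Answer: #
##
#_#
####
#___#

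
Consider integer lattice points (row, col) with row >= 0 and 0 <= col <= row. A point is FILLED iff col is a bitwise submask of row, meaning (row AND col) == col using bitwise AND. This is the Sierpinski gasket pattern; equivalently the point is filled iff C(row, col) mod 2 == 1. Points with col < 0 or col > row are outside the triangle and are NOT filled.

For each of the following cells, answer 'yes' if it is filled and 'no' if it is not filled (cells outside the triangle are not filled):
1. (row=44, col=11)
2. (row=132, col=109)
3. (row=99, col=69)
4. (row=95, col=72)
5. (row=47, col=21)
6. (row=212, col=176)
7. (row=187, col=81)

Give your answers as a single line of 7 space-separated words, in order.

(44,11): row=0b101100, col=0b1011, row AND col = 0b1000 = 8; 8 != 11 -> empty
(132,109): row=0b10000100, col=0b1101101, row AND col = 0b100 = 4; 4 != 109 -> empty
(99,69): row=0b1100011, col=0b1000101, row AND col = 0b1000001 = 65; 65 != 69 -> empty
(95,72): row=0b1011111, col=0b1001000, row AND col = 0b1001000 = 72; 72 == 72 -> filled
(47,21): row=0b101111, col=0b10101, row AND col = 0b101 = 5; 5 != 21 -> empty
(212,176): row=0b11010100, col=0b10110000, row AND col = 0b10010000 = 144; 144 != 176 -> empty
(187,81): row=0b10111011, col=0b1010001, row AND col = 0b10001 = 17; 17 != 81 -> empty

Answer: no no no yes no no no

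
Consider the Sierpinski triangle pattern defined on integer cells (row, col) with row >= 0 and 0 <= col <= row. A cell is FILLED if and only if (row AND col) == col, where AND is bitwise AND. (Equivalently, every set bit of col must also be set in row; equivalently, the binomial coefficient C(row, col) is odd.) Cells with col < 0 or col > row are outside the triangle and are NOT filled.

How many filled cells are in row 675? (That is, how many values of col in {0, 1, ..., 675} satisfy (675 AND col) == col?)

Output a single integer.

Answer: 32

Derivation:
675 in binary = 1010100011
popcount(675) = number of 1-bits in 1010100011 = 5
A col c satisfies (675 AND c) == c iff every set bit of c is also set in 675; each of the 5 set bits of 675 can independently be on or off in c.
count = 2^5 = 32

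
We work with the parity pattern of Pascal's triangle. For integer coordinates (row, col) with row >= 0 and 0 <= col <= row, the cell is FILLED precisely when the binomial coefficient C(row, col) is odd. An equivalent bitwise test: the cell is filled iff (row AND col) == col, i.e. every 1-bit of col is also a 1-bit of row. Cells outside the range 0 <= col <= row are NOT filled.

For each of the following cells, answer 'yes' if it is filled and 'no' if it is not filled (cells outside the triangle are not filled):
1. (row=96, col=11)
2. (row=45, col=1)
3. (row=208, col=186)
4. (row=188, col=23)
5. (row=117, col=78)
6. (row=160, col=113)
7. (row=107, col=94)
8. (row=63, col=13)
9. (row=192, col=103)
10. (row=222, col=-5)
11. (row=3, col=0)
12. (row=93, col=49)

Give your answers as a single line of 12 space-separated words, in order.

(96,11): row=0b1100000, col=0b1011, row AND col = 0b0 = 0; 0 != 11 -> empty
(45,1): row=0b101101, col=0b1, row AND col = 0b1 = 1; 1 == 1 -> filled
(208,186): row=0b11010000, col=0b10111010, row AND col = 0b10010000 = 144; 144 != 186 -> empty
(188,23): row=0b10111100, col=0b10111, row AND col = 0b10100 = 20; 20 != 23 -> empty
(117,78): row=0b1110101, col=0b1001110, row AND col = 0b1000100 = 68; 68 != 78 -> empty
(160,113): row=0b10100000, col=0b1110001, row AND col = 0b100000 = 32; 32 != 113 -> empty
(107,94): row=0b1101011, col=0b1011110, row AND col = 0b1001010 = 74; 74 != 94 -> empty
(63,13): row=0b111111, col=0b1101, row AND col = 0b1101 = 13; 13 == 13 -> filled
(192,103): row=0b11000000, col=0b1100111, row AND col = 0b1000000 = 64; 64 != 103 -> empty
(222,-5): col outside [0, 222] -> not filled
(3,0): row=0b11, col=0b0, row AND col = 0b0 = 0; 0 == 0 -> filled
(93,49): row=0b1011101, col=0b110001, row AND col = 0b10001 = 17; 17 != 49 -> empty

Answer: no yes no no no no no yes no no yes no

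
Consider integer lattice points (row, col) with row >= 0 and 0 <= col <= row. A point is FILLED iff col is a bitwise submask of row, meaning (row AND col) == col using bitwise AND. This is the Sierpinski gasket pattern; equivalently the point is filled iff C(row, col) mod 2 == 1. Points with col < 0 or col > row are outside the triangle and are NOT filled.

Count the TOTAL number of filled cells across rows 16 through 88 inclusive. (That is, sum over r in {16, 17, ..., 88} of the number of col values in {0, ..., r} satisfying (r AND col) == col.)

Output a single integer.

r16=10000 pc1: +2 =2
r17=10001 pc2: +4 =6
r18=10010 pc2: +4 =10
r19=10011 pc3: +8 =18
r20=10100 pc2: +4 =22
r21=10101 pc3: +8 =30
r22=10110 pc3: +8 =38
r23=10111 pc4: +16 =54
r24=11000 pc2: +4 =58
r25=11001 pc3: +8 =66
r26=11010 pc3: +8 =74
r27=11011 pc4: +16 =90
r28=11100 pc3: +8 =98
r29=11101 pc4: +16 =114
r30=11110 pc4: +16 =130
r31=11111 pc5: +32 =162
r32=100000 pc1: +2 =164
r33=100001 pc2: +4 =168
r34=100010 pc2: +4 =172
r35=100011 pc3: +8 =180
r36=100100 pc2: +4 =184
r37=100101 pc3: +8 =192
r38=100110 pc3: +8 =200
r39=100111 pc4: +16 =216
r40=101000 pc2: +4 =220
r41=101001 pc3: +8 =228
r42=101010 pc3: +8 =236
r43=101011 pc4: +16 =252
r44=101100 pc3: +8 =260
r45=101101 pc4: +16 =276
r46=101110 pc4: +16 =292
r47=101111 pc5: +32 =324
r48=110000 pc2: +4 =328
r49=110001 pc3: +8 =336
r50=110010 pc3: +8 =344
r51=110011 pc4: +16 =360
r52=110100 pc3: +8 =368
r53=110101 pc4: +16 =384
r54=110110 pc4: +16 =400
r55=110111 pc5: +32 =432
r56=111000 pc3: +8 =440
r57=111001 pc4: +16 =456
r58=111010 pc4: +16 =472
r59=111011 pc5: +32 =504
r60=111100 pc4: +16 =520
r61=111101 pc5: +32 =552
r62=111110 pc5: +32 =584
r63=111111 pc6: +64 =648
r64=1000000 pc1: +2 =650
r65=1000001 pc2: +4 =654
r66=1000010 pc2: +4 =658
r67=1000011 pc3: +8 =666
r68=1000100 pc2: +4 =670
r69=1000101 pc3: +8 =678
r70=1000110 pc3: +8 =686
r71=1000111 pc4: +16 =702
r72=1001000 pc2: +4 =706
r73=1001001 pc3: +8 =714
r74=1001010 pc3: +8 =722
r75=1001011 pc4: +16 =738
r76=1001100 pc3: +8 =746
r77=1001101 pc4: +16 =762
r78=1001110 pc4: +16 =778
r79=1001111 pc5: +32 =810
r80=1010000 pc2: +4 =814
r81=1010001 pc3: +8 =822
r82=1010010 pc3: +8 =830
r83=1010011 pc4: +16 =846
r84=1010100 pc3: +8 =854
r85=1010101 pc4: +16 =870
r86=1010110 pc4: +16 =886
r87=1010111 pc5: +32 =918
r88=1011000 pc3: +8 =926

Answer: 926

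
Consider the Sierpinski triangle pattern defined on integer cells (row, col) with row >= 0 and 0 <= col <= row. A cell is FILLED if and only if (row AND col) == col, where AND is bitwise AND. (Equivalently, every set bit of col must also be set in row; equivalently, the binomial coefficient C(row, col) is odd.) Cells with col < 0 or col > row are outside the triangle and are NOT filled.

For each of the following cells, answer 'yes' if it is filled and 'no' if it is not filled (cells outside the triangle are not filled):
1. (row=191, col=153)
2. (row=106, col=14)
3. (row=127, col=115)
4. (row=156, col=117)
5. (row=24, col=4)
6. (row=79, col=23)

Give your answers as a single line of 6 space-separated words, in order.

(191,153): row=0b10111111, col=0b10011001, row AND col = 0b10011001 = 153; 153 == 153 -> filled
(106,14): row=0b1101010, col=0b1110, row AND col = 0b1010 = 10; 10 != 14 -> empty
(127,115): row=0b1111111, col=0b1110011, row AND col = 0b1110011 = 115; 115 == 115 -> filled
(156,117): row=0b10011100, col=0b1110101, row AND col = 0b10100 = 20; 20 != 117 -> empty
(24,4): row=0b11000, col=0b100, row AND col = 0b0 = 0; 0 != 4 -> empty
(79,23): row=0b1001111, col=0b10111, row AND col = 0b111 = 7; 7 != 23 -> empty

Answer: yes no yes no no no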